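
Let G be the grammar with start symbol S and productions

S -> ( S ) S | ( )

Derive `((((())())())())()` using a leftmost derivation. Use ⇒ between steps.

S⇒(S)S⇒((S)S)S⇒(((S)S)S)S⇒((((S)S)S)S)S⇒((((())S)S)S)S⇒((((())())S)S)S⇒((((())())())S)S⇒((((())())())())S⇒((((())())())())()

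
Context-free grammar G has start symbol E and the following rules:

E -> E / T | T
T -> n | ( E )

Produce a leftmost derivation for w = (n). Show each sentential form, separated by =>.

E => T   [E -> T]
T => (E)   [T -> ( E )]
(E) => (T)   [E -> T]
(T) => (n)   [T -> n]

E=>T=>(E)=>(T)=>(n)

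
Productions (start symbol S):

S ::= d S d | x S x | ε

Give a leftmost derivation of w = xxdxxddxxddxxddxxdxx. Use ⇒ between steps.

S ⇒ xSx ⇒ xxSxx ⇒ xxdSdxx ⇒ xxdxSxdxx ⇒ xxdxxSxxdxx ⇒ xxdxxdSdxxdxx ⇒ xxdxxddSddxxdxx ⇒ xxdxxddxSxddxxdxx ⇒ xxdxxddxxSxxddxxdxx ⇒ xxdxxddxxdSdxxddxxdxx ⇒ xxdxxddxxddxxddxxdxx

S ⇒ xSx   [S ::= x S x]
xSx ⇒ xxSxx   [S ::= x S x]
xxSxx ⇒ xxdSdxx   [S ::= d S d]
xxdSdxx ⇒ xxdxSxdxx   [S ::= x S x]
xxdxSxdxx ⇒ xxdxxSxxdxx   [S ::= x S x]
xxdxxSxxdxx ⇒ xxdxxdSdxxdxx   [S ::= d S d]
xxdxxdSdxxdxx ⇒ xxdxxddSddxxdxx   [S ::= d S d]
xxdxxddSddxxdxx ⇒ xxdxxddxSxddxxdxx   [S ::= x S x]
xxdxxddxSxddxxdxx ⇒ xxdxxddxxSxxddxxdxx   [S ::= x S x]
xxdxxddxxSxxddxxdxx ⇒ xxdxxddxxdSdxxddxxdxx   [S ::= d S d]
xxdxxddxxdSdxxddxxdxx ⇒ xxdxxddxxddxxddxxdxx   [S ::= ε]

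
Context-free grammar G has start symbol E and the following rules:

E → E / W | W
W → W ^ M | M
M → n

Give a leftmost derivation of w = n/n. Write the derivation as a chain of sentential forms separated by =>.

E => E/W   [E → E / W]
E/W => W/W   [E → W]
W/W => M/W   [W → M]
M/W => n/W   [M → n]
n/W => n/M   [W → M]
n/M => n/n   [M → n]

E => E/W => W/W => M/W => n/W => n/M => n/n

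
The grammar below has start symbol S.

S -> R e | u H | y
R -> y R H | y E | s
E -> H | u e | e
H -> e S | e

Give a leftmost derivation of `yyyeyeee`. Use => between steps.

S=>Re=>yRHe=>yyRHHe=>yyyEHHe=>yyyHHHe=>yyyeSHHe=>yyyeyHHe=>yyyeyeHe=>yyyeyeee

S => Re   [S -> R e]
Re => yRHe   [R -> y R H]
yRHe => yyRHHe   [R -> y R H]
yyRHHe => yyyEHHe   [R -> y E]
yyyEHHe => yyyHHHe   [E -> H]
yyyHHHe => yyyeSHHe   [H -> e S]
yyyeSHHe => yyyeyHHe   [S -> y]
yyyeyHHe => yyyeyeHe   [H -> e]
yyyeyeHe => yyyeyeee   [H -> e]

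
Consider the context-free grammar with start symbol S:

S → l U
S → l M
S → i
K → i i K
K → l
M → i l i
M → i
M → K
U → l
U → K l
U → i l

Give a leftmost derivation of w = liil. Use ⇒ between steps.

S ⇒ lM   [S → l M]
lM ⇒ lK   [M → K]
lK ⇒ liiK   [K → i i K]
liiK ⇒ liil   [K → l]

S ⇒ lM ⇒ lK ⇒ liiK ⇒ liil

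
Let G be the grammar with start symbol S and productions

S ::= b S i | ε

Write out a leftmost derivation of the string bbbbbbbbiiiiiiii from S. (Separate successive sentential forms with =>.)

S => bSi => bbSii => bbbSiii => bbbbSiiii => bbbbbSiiiii => bbbbbbSiiiiii => bbbbbbbSiiiiiii => bbbbbbbbSiiiiiiii => bbbbbbbbiiiiiiii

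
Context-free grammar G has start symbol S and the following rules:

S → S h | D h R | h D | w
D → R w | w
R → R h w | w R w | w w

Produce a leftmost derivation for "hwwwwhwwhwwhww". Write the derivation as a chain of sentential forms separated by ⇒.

S ⇒ hD   [S → h D]
hD ⇒ hRw   [D → R w]
hRw ⇒ hRhww   [R → R h w]
hRhww ⇒ hwRwhww   [R → w R w]
hwRwhww ⇒ hwRhwwhww   [R → R h w]
hwRhwwhww ⇒ hwwRwhwwhww   [R → w R w]
hwwRwhwwhww ⇒ hwwRhwwhwwhww   [R → R h w]
hwwRhwwhwwhww ⇒ hwwwwhwwhwwhww   [R → w w]

S ⇒ hD ⇒ hRw ⇒ hRhww ⇒ hwRwhww ⇒ hwRhwwhww ⇒ hwwRwhwwhww ⇒ hwwRhwwhwwhww ⇒ hwwwwhwwhwwhww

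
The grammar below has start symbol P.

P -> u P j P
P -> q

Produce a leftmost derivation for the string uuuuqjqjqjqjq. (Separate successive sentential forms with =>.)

P => uPjP => uuPjPjP => uuuPjPjPjP => uuuuPjPjPjPjP => uuuuqjPjPjPjP => uuuuqjqjPjPjP => uuuuqjqjqjPjP => uuuuqjqjqjqjP => uuuuqjqjqjqjq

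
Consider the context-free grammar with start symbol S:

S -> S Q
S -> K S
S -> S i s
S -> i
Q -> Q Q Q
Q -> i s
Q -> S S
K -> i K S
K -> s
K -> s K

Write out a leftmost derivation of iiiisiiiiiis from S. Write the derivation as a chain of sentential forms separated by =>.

S => Sis => KSis => iKSSis => iiKSSSis => iiiKSSSSis => iiiiKSSSSSis => iiiisSSSSSis => iiiisiSSSSis => iiiisiiSSSis => iiiisiiiSSis => iiiisiiiiSis => iiiisiiiiiis

S => Sis   [S -> S i s]
Sis => KSis   [S -> K S]
KSis => iKSSis   [K -> i K S]
iKSSis => iiKSSSis   [K -> i K S]
iiKSSSis => iiiKSSSSis   [K -> i K S]
iiiKSSSSis => iiiiKSSSSSis   [K -> i K S]
iiiiKSSSSSis => iiiisSSSSSis   [K -> s]
iiiisSSSSSis => iiiisiSSSSis   [S -> i]
iiiisiSSSSis => iiiisiiSSSis   [S -> i]
iiiisiiSSSis => iiiisiiiSSis   [S -> i]
iiiisiiiSSis => iiiisiiiiSis   [S -> i]
iiiisiiiiSis => iiiisiiiiiis   [S -> i]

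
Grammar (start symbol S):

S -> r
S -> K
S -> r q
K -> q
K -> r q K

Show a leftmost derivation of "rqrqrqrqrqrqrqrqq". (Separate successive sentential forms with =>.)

S => K   [S -> K]
K => rqK   [K -> r q K]
rqK => rqrqK   [K -> r q K]
rqrqK => rqrqrqK   [K -> r q K]
rqrqrqK => rqrqrqrqK   [K -> r q K]
rqrqrqrqK => rqrqrqrqrqK   [K -> r q K]
rqrqrqrqrqK => rqrqrqrqrqrqK   [K -> r q K]
rqrqrqrqrqrqK => rqrqrqrqrqrqrqK   [K -> r q K]
rqrqrqrqrqrqrqK => rqrqrqrqrqrqrqrqK   [K -> r q K]
rqrqrqrqrqrqrqrqK => rqrqrqrqrqrqrqrqq   [K -> q]

S => K => rqK => rqrqK => rqrqrqK => rqrqrqrqK => rqrqrqrqrqK => rqrqrqrqrqrqK => rqrqrqrqrqrqrqK => rqrqrqrqrqrqrqrqK => rqrqrqrqrqrqrqrqq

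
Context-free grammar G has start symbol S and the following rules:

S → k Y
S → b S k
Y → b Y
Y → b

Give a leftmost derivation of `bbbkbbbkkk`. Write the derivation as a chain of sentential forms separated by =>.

S => bSk   [S → b S k]
bSk => bbSkk   [S → b S k]
bbSkk => bbbSkkk   [S → b S k]
bbbSkkk => bbbkYkkk   [S → k Y]
bbbkYkkk => bbbkbYkkk   [Y → b Y]
bbbkbYkkk => bbbkbbYkkk   [Y → b Y]
bbbkbbYkkk => bbbkbbbkkk   [Y → b]

S => bSk => bbSkk => bbbSkkk => bbbkYkkk => bbbkbYkkk => bbbkbbYkkk => bbbkbbbkkk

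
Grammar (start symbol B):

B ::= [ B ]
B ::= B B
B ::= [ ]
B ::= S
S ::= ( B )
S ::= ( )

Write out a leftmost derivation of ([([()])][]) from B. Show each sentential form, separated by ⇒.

B ⇒ S   [B ::= S]
S ⇒ (B)   [S ::= ( B )]
(B) ⇒ (BB)   [B ::= B B]
(BB) ⇒ ([B]B)   [B ::= [ B ]]
([B]B) ⇒ ([S]B)   [B ::= S]
([S]B) ⇒ ([(B)]B)   [S ::= ( B )]
([(B)]B) ⇒ ([([B])]B)   [B ::= [ B ]]
([([B])]B) ⇒ ([([S])]B)   [B ::= S]
([([S])]B) ⇒ ([([()])]B)   [S ::= ( )]
([([()])]B) ⇒ ([([()])][])   [B ::= [ ]]

B⇒S⇒(B)⇒(BB)⇒([B]B)⇒([S]B)⇒([(B)]B)⇒([([B])]B)⇒([([S])]B)⇒([([()])]B)⇒([([()])][])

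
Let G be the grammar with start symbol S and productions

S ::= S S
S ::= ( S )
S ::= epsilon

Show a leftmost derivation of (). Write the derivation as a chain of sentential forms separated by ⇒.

S ⇒ SS ⇒ SSS ⇒ (S)SS ⇒ ()SS ⇒ ()S ⇒ ()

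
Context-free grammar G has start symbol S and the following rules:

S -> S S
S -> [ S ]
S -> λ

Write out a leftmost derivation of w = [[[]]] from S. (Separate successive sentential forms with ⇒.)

S ⇒ SS ⇒ [S]S ⇒ [[S]]S ⇒ [[[S]]]S ⇒ [[[]]]S ⇒ [[[]]]

S ⇒ SS   [S -> S S]
SS ⇒ [S]S   [S -> [ S ]]
[S]S ⇒ [[S]]S   [S -> [ S ]]
[[S]]S ⇒ [[[S]]]S   [S -> [ S ]]
[[[S]]]S ⇒ [[[]]]S   [S -> λ]
[[[]]]S ⇒ [[[]]]   [S -> λ]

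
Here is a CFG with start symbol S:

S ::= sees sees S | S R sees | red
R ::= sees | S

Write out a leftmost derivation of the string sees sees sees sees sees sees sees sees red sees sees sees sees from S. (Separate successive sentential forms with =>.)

S => sees sees S   [S ::= sees sees S]
sees sees S => sees sees S R sees   [S ::= S R sees]
sees sees S R sees => sees sees sees sees S R sees   [S ::= sees sees S]
sees sees sees sees S R sees => sees sees sees sees S R sees R sees   [S ::= S R sees]
sees sees sees sees S R sees R sees => sees sees sees sees sees sees S R sees R sees   [S ::= sees sees S]
sees sees sees sees sees sees S R sees R sees => sees sees sees sees sees sees sees sees S R sees R sees   [S ::= sees sees S]
sees sees sees sees sees sees sees sees S R sees R sees => sees sees sees sees sees sees sees sees red R sees R sees   [S ::= red]
sees sees sees sees sees sees sees sees red R sees R sees => sees sees sees sees sees sees sees sees red sees sees R sees   [R ::= sees]
sees sees sees sees sees sees sees sees red sees sees R sees => sees sees sees sees sees sees sees sees red sees sees sees sees   [R ::= sees]

S => sees sees S => sees sees S R sees => sees sees sees sees S R sees => sees sees sees sees S R sees R sees => sees sees sees sees sees sees S R sees R sees => sees sees sees sees sees sees sees sees S R sees R sees => sees sees sees sees sees sees sees sees red R sees R sees => sees sees sees sees sees sees sees sees red sees sees R sees => sees sees sees sees sees sees sees sees red sees sees sees sees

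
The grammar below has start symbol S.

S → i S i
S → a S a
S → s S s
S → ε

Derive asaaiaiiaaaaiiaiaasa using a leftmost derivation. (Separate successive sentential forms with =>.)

S => aSa   [S → a S a]
aSa => asSsa   [S → s S s]
asSsa => asaSasa   [S → a S a]
asaSasa => asaaSaasa   [S → a S a]
asaaSaasa => asaaiSiaasa   [S → i S i]
asaaiSiaasa => asaaiaSaiaasa   [S → a S a]
asaaiaSaiaasa => asaaiaiSiaiaasa   [S → i S i]
asaaiaiSiaiaasa => asaaiaiiSiiaiaasa   [S → i S i]
asaaiaiiSiiaiaasa => asaaiaiiaSaiiaiaasa   [S → a S a]
asaaiaiiaSaiiaiaasa => asaaiaiiaaSaaiiaiaasa   [S → a S a]
asaaiaiiaaSaaiiaiaasa => asaaiaiiaaaaiiaiaasa   [S → ε]

S => aSa => asSsa => asaSasa => asaaSaasa => asaaiSiaasa => asaaiaSaiaasa => asaaiaiSiaiaasa => asaaiaiiSiiaiaasa => asaaiaiiaSaiiaiaasa => asaaiaiiaaSaaiiaiaasa => asaaiaiiaaaaiiaiaasa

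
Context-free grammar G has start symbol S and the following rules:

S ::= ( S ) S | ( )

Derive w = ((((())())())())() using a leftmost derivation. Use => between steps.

S=>(S)S=>((S)S)S=>(((S)S)S)S=>((((S)S)S)S)S=>((((())S)S)S)S=>((((())())S)S)S=>((((())())())S)S=>((((())())())())S=>((((())())())())()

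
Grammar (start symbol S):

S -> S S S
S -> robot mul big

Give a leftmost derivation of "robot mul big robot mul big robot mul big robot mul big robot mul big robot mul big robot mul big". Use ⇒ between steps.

S ⇒ S S S   [S -> S S S]
S S S ⇒ S S S S S   [S -> S S S]
S S S S S ⇒ S S S S S S S   [S -> S S S]
S S S S S S S ⇒ robot mul big S S S S S S   [S -> robot mul big]
robot mul big S S S S S S ⇒ robot mul big robot mul big S S S S S   [S -> robot mul big]
robot mul big robot mul big S S S S S ⇒ robot mul big robot mul big robot mul big S S S S   [S -> robot mul big]
robot mul big robot mul big robot mul big S S S S ⇒ robot mul big robot mul big robot mul big robot mul big S S S   [S -> robot mul big]
robot mul big robot mul big robot mul big robot mul big S S S ⇒ robot mul big robot mul big robot mul big robot mul big robot mul big S S   [S -> robot mul big]
robot mul big robot mul big robot mul big robot mul big robot mul big S S ⇒ robot mul big robot mul big robot mul big robot mul big robot mul big robot mul big S   [S -> robot mul big]
robot mul big robot mul big robot mul big robot mul big robot mul big robot mul big S ⇒ robot mul big robot mul big robot mul big robot mul big robot mul big robot mul big robot mul big   [S -> robot mul big]

S ⇒ S S S ⇒ S S S S S ⇒ S S S S S S S ⇒ robot mul big S S S S S S ⇒ robot mul big robot mul big S S S S S ⇒ robot mul big robot mul big robot mul big S S S S ⇒ robot mul big robot mul big robot mul big robot mul big S S S ⇒ robot mul big robot mul big robot mul big robot mul big robot mul big S S ⇒ robot mul big robot mul big robot mul big robot mul big robot mul big robot mul big S ⇒ robot mul big robot mul big robot mul big robot mul big robot mul big robot mul big robot mul big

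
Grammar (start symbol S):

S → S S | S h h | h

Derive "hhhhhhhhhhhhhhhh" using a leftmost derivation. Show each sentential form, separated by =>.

S=>Shh=>Shhhh=>SShhhh=>hShhhh=>hShhhhhh=>hSShhhhhh=>hSSShhhhhh=>hhSShhhhhh=>hhShhShhhhhh=>hhShhhhShhhhhh=>hhhhhhhShhhhhh=>hhhhhhhShhhhhhhh=>hhhhhhhhhhhhhhhh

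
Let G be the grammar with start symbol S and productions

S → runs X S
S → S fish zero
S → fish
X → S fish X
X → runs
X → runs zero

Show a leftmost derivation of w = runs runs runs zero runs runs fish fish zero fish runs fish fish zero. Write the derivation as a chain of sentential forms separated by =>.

S => S fish zero   [S → S fish zero]
S fish zero => runs X S fish zero   [S → runs X S]
runs X S fish zero => runs S fish X S fish zero   [X → S fish X]
runs S fish X S fish zero => runs S fish zero fish X S fish zero   [S → S fish zero]
runs S fish zero fish X S fish zero => runs runs X S fish zero fish X S fish zero   [S → runs X S]
runs runs X S fish zero fish X S fish zero => runs runs runs zero S fish zero fish X S fish zero   [X → runs zero]
runs runs runs zero S fish zero fish X S fish zero => runs runs runs zero runs X S fish zero fish X S fish zero   [S → runs X S]
runs runs runs zero runs X S fish zero fish X S fish zero => runs runs runs zero runs runs S fish zero fish X S fish zero   [X → runs]
runs runs runs zero runs runs S fish zero fish X S fish zero => runs runs runs zero runs runs fish fish zero fish X S fish zero   [S → fish]
runs runs runs zero runs runs fish fish zero fish X S fish zero => runs runs runs zero runs runs fish fish zero fish runs S fish zero   [X → runs]
runs runs runs zero runs runs fish fish zero fish runs S fish zero => runs runs runs zero runs runs fish fish zero fish runs fish fish zero   [S → fish]

S => S fish zero => runs X S fish zero => runs S fish X S fish zero => runs S fish zero fish X S fish zero => runs runs X S fish zero fish X S fish zero => runs runs runs zero S fish zero fish X S fish zero => runs runs runs zero runs X S fish zero fish X S fish zero => runs runs runs zero runs runs S fish zero fish X S fish zero => runs runs runs zero runs runs fish fish zero fish X S fish zero => runs runs runs zero runs runs fish fish zero fish runs S fish zero => runs runs runs zero runs runs fish fish zero fish runs fish fish zero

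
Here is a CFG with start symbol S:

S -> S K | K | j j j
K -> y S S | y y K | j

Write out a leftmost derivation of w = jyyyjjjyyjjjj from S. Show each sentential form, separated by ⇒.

S ⇒ SK ⇒ KK ⇒ jK ⇒ jyyK ⇒ jyyySS ⇒ jyyySKS ⇒ jyyyjjjKS ⇒ jyyyjjjyyKS ⇒ jyyyjjjyyjS ⇒ jyyyjjjyyjjjj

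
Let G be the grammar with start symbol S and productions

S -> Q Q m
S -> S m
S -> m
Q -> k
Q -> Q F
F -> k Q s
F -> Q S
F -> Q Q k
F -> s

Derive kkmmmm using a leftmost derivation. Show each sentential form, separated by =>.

S => Sm => Smm => Smmm => QQmmmm => kQmmmm => kkmmmm

S => Sm   [S -> S m]
Sm => Smm   [S -> S m]
Smm => Smmm   [S -> S m]
Smmm => QQmmmm   [S -> Q Q m]
QQmmmm => kQmmmm   [Q -> k]
kQmmmm => kkmmmm   [Q -> k]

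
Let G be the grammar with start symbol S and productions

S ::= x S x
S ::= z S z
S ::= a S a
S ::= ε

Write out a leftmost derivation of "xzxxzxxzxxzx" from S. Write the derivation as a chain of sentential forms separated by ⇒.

S⇒xSx⇒xzSzx⇒xzxSxzx⇒xzxxSxxzx⇒xzxxzSzxxzx⇒xzxxzxSxzxxzx⇒xzxxzxxzxxzx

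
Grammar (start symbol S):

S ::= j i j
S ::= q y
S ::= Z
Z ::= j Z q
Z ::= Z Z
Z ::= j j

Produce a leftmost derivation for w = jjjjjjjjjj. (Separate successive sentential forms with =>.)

S => Z => ZZ => ZZZ => jjZZ => jjZZZ => jjZZZZ => jjjjZZZ => jjjjjjZZ => jjjjjjjjZ => jjjjjjjjjj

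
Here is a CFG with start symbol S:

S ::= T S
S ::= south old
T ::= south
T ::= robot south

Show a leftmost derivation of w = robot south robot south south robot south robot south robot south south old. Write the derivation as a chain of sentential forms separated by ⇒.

S ⇒ T S ⇒ robot south S ⇒ robot south T S ⇒ robot south robot south S ⇒ robot south robot south T S ⇒ robot south robot south south S ⇒ robot south robot south south T S ⇒ robot south robot south south robot south S ⇒ robot south robot south south robot south T S ⇒ robot south robot south south robot south robot south S ⇒ robot south robot south south robot south robot south T S ⇒ robot south robot south south robot south robot south robot south S ⇒ robot south robot south south robot south robot south robot south south old

S ⇒ T S   [S ::= T S]
T S ⇒ robot south S   [T ::= robot south]
robot south S ⇒ robot south T S   [S ::= T S]
robot south T S ⇒ robot south robot south S   [T ::= robot south]
robot south robot south S ⇒ robot south robot south T S   [S ::= T S]
robot south robot south T S ⇒ robot south robot south south S   [T ::= south]
robot south robot south south S ⇒ robot south robot south south T S   [S ::= T S]
robot south robot south south T S ⇒ robot south robot south south robot south S   [T ::= robot south]
robot south robot south south robot south S ⇒ robot south robot south south robot south T S   [S ::= T S]
robot south robot south south robot south T S ⇒ robot south robot south south robot south robot south S   [T ::= robot south]
robot south robot south south robot south robot south S ⇒ robot south robot south south robot south robot south T S   [S ::= T S]
robot south robot south south robot south robot south T S ⇒ robot south robot south south robot south robot south robot south S   [T ::= robot south]
robot south robot south south robot south robot south robot south S ⇒ robot south robot south south robot south robot south robot south south old   [S ::= south old]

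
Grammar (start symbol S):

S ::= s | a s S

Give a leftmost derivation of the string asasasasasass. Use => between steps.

S => asS   [S ::= a s S]
asS => asasS   [S ::= a s S]
asasS => asasasS   [S ::= a s S]
asasasS => asasasasS   [S ::= a s S]
asasasasS => asasasasasS   [S ::= a s S]
asasasasasS => asasasasasasS   [S ::= a s S]
asasasasasasS => asasasasasass   [S ::= s]

S=>asS=>asasS=>asasasS=>asasasasS=>asasasasasS=>asasasasasasS=>asasasasasass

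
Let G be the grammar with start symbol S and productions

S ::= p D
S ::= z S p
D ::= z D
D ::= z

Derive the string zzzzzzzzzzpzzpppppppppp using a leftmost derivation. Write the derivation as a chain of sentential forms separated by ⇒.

S ⇒ zSp   [S ::= z S p]
zSp ⇒ zzSpp   [S ::= z S p]
zzSpp ⇒ zzzSppp   [S ::= z S p]
zzzSppp ⇒ zzzzSpppp   [S ::= z S p]
zzzzSpppp ⇒ zzzzzSppppp   [S ::= z S p]
zzzzzSppppp ⇒ zzzzzzSpppppp   [S ::= z S p]
zzzzzzSpppppp ⇒ zzzzzzzSppppppp   [S ::= z S p]
zzzzzzzSppppppp ⇒ zzzzzzzzSpppppppp   [S ::= z S p]
zzzzzzzzSpppppppp ⇒ zzzzzzzzzSppppppppp   [S ::= z S p]
zzzzzzzzzSppppppppp ⇒ zzzzzzzzzzSpppppppppp   [S ::= z S p]
zzzzzzzzzzSpppppppppp ⇒ zzzzzzzzzzpDpppppppppp   [S ::= p D]
zzzzzzzzzzpDpppppppppp ⇒ zzzzzzzzzzpzDpppppppppp   [D ::= z D]
zzzzzzzzzzpzDpppppppppp ⇒ zzzzzzzzzzpzzpppppppppp   [D ::= z]

S ⇒ zSp ⇒ zzSpp ⇒ zzzSppp ⇒ zzzzSpppp ⇒ zzzzzSppppp ⇒ zzzzzzSpppppp ⇒ zzzzzzzSppppppp ⇒ zzzzzzzzSpppppppp ⇒ zzzzzzzzzSppppppppp ⇒ zzzzzzzzzzSpppppppppp ⇒ zzzzzzzzzzpDpppppppppp ⇒ zzzzzzzzzzpzDpppppppppp ⇒ zzzzzzzzzzpzzpppppppppp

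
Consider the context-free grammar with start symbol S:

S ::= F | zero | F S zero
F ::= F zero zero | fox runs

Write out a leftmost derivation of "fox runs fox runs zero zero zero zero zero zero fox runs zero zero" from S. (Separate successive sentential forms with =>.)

S => F S zero => fox runs S zero => fox runs F S zero zero => fox runs F zero zero S zero zero => fox runs F zero zero zero zero S zero zero => fox runs F zero zero zero zero zero zero S zero zero => fox runs fox runs zero zero zero zero zero zero S zero zero => fox runs fox runs zero zero zero zero zero zero F zero zero => fox runs fox runs zero zero zero zero zero zero fox runs zero zero

S => F S zero   [S ::= F S zero]
F S zero => fox runs S zero   [F ::= fox runs]
fox runs S zero => fox runs F S zero zero   [S ::= F S zero]
fox runs F S zero zero => fox runs F zero zero S zero zero   [F ::= F zero zero]
fox runs F zero zero S zero zero => fox runs F zero zero zero zero S zero zero   [F ::= F zero zero]
fox runs F zero zero zero zero S zero zero => fox runs F zero zero zero zero zero zero S zero zero   [F ::= F zero zero]
fox runs F zero zero zero zero zero zero S zero zero => fox runs fox runs zero zero zero zero zero zero S zero zero   [F ::= fox runs]
fox runs fox runs zero zero zero zero zero zero S zero zero => fox runs fox runs zero zero zero zero zero zero F zero zero   [S ::= F]
fox runs fox runs zero zero zero zero zero zero F zero zero => fox runs fox runs zero zero zero zero zero zero fox runs zero zero   [F ::= fox runs]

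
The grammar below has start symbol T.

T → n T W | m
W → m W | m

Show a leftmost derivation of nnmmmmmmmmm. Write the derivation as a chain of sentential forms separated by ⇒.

T ⇒ nTW ⇒ nnTWW ⇒ nnmWW ⇒ nnmmWW ⇒ nnmmmWW ⇒ nnmmmmWW ⇒ nnmmmmmWW ⇒ nnmmmmmmW ⇒ nnmmmmmmmW ⇒ nnmmmmmmmmW ⇒ nnmmmmmmmmm

T ⇒ nTW   [T → n T W]
nTW ⇒ nnTWW   [T → n T W]
nnTWW ⇒ nnmWW   [T → m]
nnmWW ⇒ nnmmWW   [W → m W]
nnmmWW ⇒ nnmmmWW   [W → m W]
nnmmmWW ⇒ nnmmmmWW   [W → m W]
nnmmmmWW ⇒ nnmmmmmWW   [W → m W]
nnmmmmmWW ⇒ nnmmmmmmW   [W → m]
nnmmmmmmW ⇒ nnmmmmmmmW   [W → m W]
nnmmmmmmmW ⇒ nnmmmmmmmmW   [W → m W]
nnmmmmmmmmW ⇒ nnmmmmmmmmm   [W → m]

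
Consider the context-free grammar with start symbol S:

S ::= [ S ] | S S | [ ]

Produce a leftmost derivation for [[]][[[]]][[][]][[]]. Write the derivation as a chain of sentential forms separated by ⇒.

S ⇒ SS ⇒ SSS ⇒ [S]SS ⇒ [[]]SS ⇒ [[]][S]S ⇒ [[]][[S]]S ⇒ [[]][[[]]]S ⇒ [[]][[[]]]SS ⇒ [[]][[[]]][S]S ⇒ [[]][[[]]][SS]S ⇒ [[]][[[]]][[]S]S ⇒ [[]][[[]]][[][]]S ⇒ [[]][[[]]][[][]][S] ⇒ [[]][[[]]][[][]][[]]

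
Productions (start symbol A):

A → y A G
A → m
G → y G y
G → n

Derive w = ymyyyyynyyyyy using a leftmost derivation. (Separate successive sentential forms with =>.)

A => yAG => ymG => ymyGy => ymyyGyy => ymyyyGyyy => ymyyyyGyyyy => ymyyyyyGyyyyy => ymyyyyynyyyyy

A => yAG   [A → y A G]
yAG => ymG   [A → m]
ymG => ymyGy   [G → y G y]
ymyGy => ymyyGyy   [G → y G y]
ymyyGyy => ymyyyGyyy   [G → y G y]
ymyyyGyyy => ymyyyyGyyyy   [G → y G y]
ymyyyyGyyyy => ymyyyyyGyyyyy   [G → y G y]
ymyyyyyGyyyyy => ymyyyyynyyyyy   [G → n]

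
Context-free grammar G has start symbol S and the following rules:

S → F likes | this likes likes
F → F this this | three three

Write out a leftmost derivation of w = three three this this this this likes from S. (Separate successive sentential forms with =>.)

S => F likes   [S → F likes]
F likes => F this this likes   [F → F this this]
F this this likes => F this this this this likes   [F → F this this]
F this this this this likes => three three this this this this likes   [F → three three]

S => F likes => F this this likes => F this this this this likes => three three this this this this likes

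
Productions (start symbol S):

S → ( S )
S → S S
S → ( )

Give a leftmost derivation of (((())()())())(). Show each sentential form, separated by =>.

S => SS => (S)S => (SS)S => ((S)S)S => ((SS)S)S => ((SSS)S)S => (((S)SS)S)S => (((())SS)S)S => (((())()S)S)S => (((())()())S)S => (((())()())())S => (((())()())())()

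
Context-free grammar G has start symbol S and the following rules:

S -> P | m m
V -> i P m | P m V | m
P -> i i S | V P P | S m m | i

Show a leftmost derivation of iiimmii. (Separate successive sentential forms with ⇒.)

S ⇒ P ⇒ VPP ⇒ PmVPP ⇒ iiSmVPP ⇒ iiPmVPP ⇒ iiimVPP ⇒ iiimmPP ⇒ iiimmiP ⇒ iiimmii

S ⇒ P   [S -> P]
P ⇒ VPP   [P -> V P P]
VPP ⇒ PmVPP   [V -> P m V]
PmVPP ⇒ iiSmVPP   [P -> i i S]
iiSmVPP ⇒ iiPmVPP   [S -> P]
iiPmVPP ⇒ iiimVPP   [P -> i]
iiimVPP ⇒ iiimmPP   [V -> m]
iiimmPP ⇒ iiimmiP   [P -> i]
iiimmiP ⇒ iiimmii   [P -> i]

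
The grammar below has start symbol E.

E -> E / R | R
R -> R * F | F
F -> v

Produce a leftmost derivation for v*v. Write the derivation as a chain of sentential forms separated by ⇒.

E ⇒ R ⇒ R*F ⇒ F*F ⇒ v*F ⇒ v*v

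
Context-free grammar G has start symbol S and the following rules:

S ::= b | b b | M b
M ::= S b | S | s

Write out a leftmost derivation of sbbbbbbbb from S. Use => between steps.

S => Mb => Sb => Mbb => Sbbb => Mbbbb => Sbbbbb => Mbbbbbb => Sbbbbbbb => Mbbbbbbbb => sbbbbbbbb

S => Mb   [S ::= M b]
Mb => Sb   [M ::= S]
Sb => Mbb   [S ::= M b]
Mbb => Sbbb   [M ::= S b]
Sbbb => Mbbbb   [S ::= M b]
Mbbbb => Sbbbbb   [M ::= S b]
Sbbbbb => Mbbbbbb   [S ::= M b]
Mbbbbbb => Sbbbbbbb   [M ::= S b]
Sbbbbbbb => Mbbbbbbbb   [S ::= M b]
Mbbbbbbbb => sbbbbbbbb   [M ::= s]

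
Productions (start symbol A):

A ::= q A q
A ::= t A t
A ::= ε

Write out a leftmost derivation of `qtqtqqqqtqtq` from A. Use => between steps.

A => qAq => qtAtq => qtqAqtq => qtqtAtqtq => qtqtqAqtqtq => qtqtqqAqqtqtq => qtqtqqqqtqtq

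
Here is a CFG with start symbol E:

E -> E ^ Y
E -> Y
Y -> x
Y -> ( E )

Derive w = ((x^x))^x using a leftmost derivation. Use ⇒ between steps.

E ⇒ E^Y ⇒ Y^Y ⇒ (E)^Y ⇒ (Y)^Y ⇒ ((E))^Y ⇒ ((E^Y))^Y ⇒ ((Y^Y))^Y ⇒ ((x^Y))^Y ⇒ ((x^x))^Y ⇒ ((x^x))^x

E ⇒ E^Y   [E -> E ^ Y]
E^Y ⇒ Y^Y   [E -> Y]
Y^Y ⇒ (E)^Y   [Y -> ( E )]
(E)^Y ⇒ (Y)^Y   [E -> Y]
(Y)^Y ⇒ ((E))^Y   [Y -> ( E )]
((E))^Y ⇒ ((E^Y))^Y   [E -> E ^ Y]
((E^Y))^Y ⇒ ((Y^Y))^Y   [E -> Y]
((Y^Y))^Y ⇒ ((x^Y))^Y   [Y -> x]
((x^Y))^Y ⇒ ((x^x))^Y   [Y -> x]
((x^x))^Y ⇒ ((x^x))^x   [Y -> x]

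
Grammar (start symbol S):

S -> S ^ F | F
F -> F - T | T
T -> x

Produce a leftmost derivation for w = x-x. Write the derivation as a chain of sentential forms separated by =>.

S => F   [S -> F]
F => F-T   [F -> F - T]
F-T => T-T   [F -> T]
T-T => x-T   [T -> x]
x-T => x-x   [T -> x]

S => F => F-T => T-T => x-T => x-x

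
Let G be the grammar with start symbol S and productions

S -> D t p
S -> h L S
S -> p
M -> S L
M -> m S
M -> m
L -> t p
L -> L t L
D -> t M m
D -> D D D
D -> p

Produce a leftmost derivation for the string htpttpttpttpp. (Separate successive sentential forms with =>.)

S => hLS   [S -> h L S]
hLS => hLtLS   [L -> L t L]
hLtLS => hLtLtLS   [L -> L t L]
hLtLtLS => hLtLtLtLS   [L -> L t L]
hLtLtLtLS => htptLtLtLS   [L -> t p]
htptLtLtLS => htpttptLtLS   [L -> t p]
htpttptLtLS => htpttpttptLS   [L -> t p]
htpttpttptLS => htpttpttpttpS   [L -> t p]
htpttpttpttpS => htpttpttpttpp   [S -> p]

S => hLS => hLtLS => hLtLtLS => hLtLtLtLS => htptLtLtLS => htpttptLtLS => htpttpttptLS => htpttpttpttpS => htpttpttpttpp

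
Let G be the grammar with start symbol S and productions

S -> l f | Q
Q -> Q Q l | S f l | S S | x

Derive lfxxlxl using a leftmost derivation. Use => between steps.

S => Q   [S -> Q]
Q => QQl   [Q -> Q Q l]
QQl => SSQl   [Q -> S S]
SSQl => lfSQl   [S -> l f]
lfSQl => lfQQl   [S -> Q]
lfQQl => lfQQlQl   [Q -> Q Q l]
lfQQlQl => lfxQlQl   [Q -> x]
lfxQlQl => lfxxlQl   [Q -> x]
lfxxlQl => lfxxlxl   [Q -> x]

S => Q => QQl => SSQl => lfSQl => lfQQl => lfQQlQl => lfxQlQl => lfxxlQl => lfxxlxl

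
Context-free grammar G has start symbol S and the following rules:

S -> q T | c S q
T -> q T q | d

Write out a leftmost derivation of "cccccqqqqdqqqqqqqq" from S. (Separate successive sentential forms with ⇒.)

S⇒cSq⇒ccSqq⇒cccSqqq⇒ccccSqqqq⇒cccccSqqqqq⇒cccccqTqqqqq⇒cccccqqTqqqqqq⇒cccccqqqTqqqqqqq⇒cccccqqqqTqqqqqqqq⇒cccccqqqqdqqqqqqqq

S ⇒ cSq   [S -> c S q]
cSq ⇒ ccSqq   [S -> c S q]
ccSqq ⇒ cccSqqq   [S -> c S q]
cccSqqq ⇒ ccccSqqqq   [S -> c S q]
ccccSqqqq ⇒ cccccSqqqqq   [S -> c S q]
cccccSqqqqq ⇒ cccccqTqqqqq   [S -> q T]
cccccqTqqqqq ⇒ cccccqqTqqqqqq   [T -> q T q]
cccccqqTqqqqqq ⇒ cccccqqqTqqqqqqq   [T -> q T q]
cccccqqqTqqqqqqq ⇒ cccccqqqqTqqqqqqqq   [T -> q T q]
cccccqqqqTqqqqqqqq ⇒ cccccqqqqdqqqqqqqq   [T -> d]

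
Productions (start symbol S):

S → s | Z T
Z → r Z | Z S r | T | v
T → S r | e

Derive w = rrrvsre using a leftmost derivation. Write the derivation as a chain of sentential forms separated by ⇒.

S ⇒ ZT   [S → Z T]
ZT ⇒ ZSrT   [Z → Z S r]
ZSrT ⇒ rZSrT   [Z → r Z]
rZSrT ⇒ rrZSrT   [Z → r Z]
rrZSrT ⇒ rrrZSrT   [Z → r Z]
rrrZSrT ⇒ rrrvSrT   [Z → v]
rrrvSrT ⇒ rrrvsrT   [S → s]
rrrvsrT ⇒ rrrvsre   [T → e]

S ⇒ ZT ⇒ ZSrT ⇒ rZSrT ⇒ rrZSrT ⇒ rrrZSrT ⇒ rrrvSrT ⇒ rrrvsrT ⇒ rrrvsre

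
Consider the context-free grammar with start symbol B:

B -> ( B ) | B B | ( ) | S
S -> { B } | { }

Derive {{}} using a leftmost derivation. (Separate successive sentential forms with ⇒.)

B ⇒ S ⇒ {B} ⇒ {S} ⇒ {{}}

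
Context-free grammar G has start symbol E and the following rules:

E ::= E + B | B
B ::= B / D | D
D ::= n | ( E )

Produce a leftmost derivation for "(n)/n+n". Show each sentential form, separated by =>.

E=>E+B=>B+B=>B/D+B=>D/D+B=>(E)/D+B=>(B)/D+B=>(D)/D+B=>(n)/D+B=>(n)/n+B=>(n)/n+D=>(n)/n+n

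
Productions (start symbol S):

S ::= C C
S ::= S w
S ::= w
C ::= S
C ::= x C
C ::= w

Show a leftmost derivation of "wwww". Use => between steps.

S => CC   [S ::= C C]
CC => SC   [C ::= S]
SC => CCC   [S ::= C C]
CCC => SCC   [C ::= S]
SCC => wCC   [S ::= w]
wCC => wSC   [C ::= S]
wSC => wCCC   [S ::= C C]
wCCC => wwCC   [C ::= w]
wwCC => wwwC   [C ::= w]
wwwC => wwww   [C ::= w]

S=>CC=>SC=>CCC=>SCC=>wCC=>wSC=>wCCC=>wwCC=>wwwC=>wwww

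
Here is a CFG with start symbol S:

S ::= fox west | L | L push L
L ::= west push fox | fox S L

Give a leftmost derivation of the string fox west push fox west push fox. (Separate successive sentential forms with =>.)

S => L => fox S L => fox L L => fox west push fox L => fox west push fox west push fox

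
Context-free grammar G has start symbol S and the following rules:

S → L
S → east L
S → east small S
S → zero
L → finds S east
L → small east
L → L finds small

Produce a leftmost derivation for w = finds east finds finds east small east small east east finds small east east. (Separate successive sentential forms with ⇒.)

S ⇒ L   [S → L]
L ⇒ finds S east   [L → finds S east]
finds S east ⇒ finds east L east   [S → east L]
finds east L east ⇒ finds east finds S east east   [L → finds S east]
finds east finds S east east ⇒ finds east finds L east east   [S → L]
finds east finds L east east ⇒ finds east finds L finds small east east   [L → L finds small]
finds east finds L finds small east east ⇒ finds east finds finds S east finds small east east   [L → finds S east]
finds east finds finds S east finds small east east ⇒ finds east finds finds east small S east finds small east east   [S → east small S]
finds east finds finds east small S east finds small east east ⇒ finds east finds finds east small east L east finds small east east   [S → east L]
finds east finds finds east small east L east finds small east east ⇒ finds east finds finds east small east small east east finds small east east   [L → small east]

S ⇒ L ⇒ finds S east ⇒ finds east L east ⇒ finds east finds S east east ⇒ finds east finds L east east ⇒ finds east finds L finds small east east ⇒ finds east finds finds S east finds small east east ⇒ finds east finds finds east small S east finds small east east ⇒ finds east finds finds east small east L east finds small east east ⇒ finds east finds finds east small east small east east finds small east east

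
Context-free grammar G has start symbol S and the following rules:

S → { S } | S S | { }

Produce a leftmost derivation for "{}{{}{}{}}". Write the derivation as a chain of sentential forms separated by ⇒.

S⇒SS⇒{}S⇒{}{S}⇒{}{SS}⇒{}{{}S}⇒{}{{}SS}⇒{}{{}{}S}⇒{}{{}{}{}}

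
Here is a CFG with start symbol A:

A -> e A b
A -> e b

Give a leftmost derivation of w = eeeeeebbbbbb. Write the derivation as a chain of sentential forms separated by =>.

A => eAb   [A -> e A b]
eAb => eeAbb   [A -> e A b]
eeAbb => eeeAbbb   [A -> e A b]
eeeAbbb => eeeeAbbbb   [A -> e A b]
eeeeAbbbb => eeeeeAbbbbb   [A -> e A b]
eeeeeAbbbbb => eeeeeebbbbbb   [A -> e b]

A => eAb => eeAbb => eeeAbbb => eeeeAbbbb => eeeeeAbbbbb => eeeeeebbbbbb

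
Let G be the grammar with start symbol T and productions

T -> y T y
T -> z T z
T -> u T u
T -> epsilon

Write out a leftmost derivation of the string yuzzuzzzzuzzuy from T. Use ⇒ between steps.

T ⇒ yTy ⇒ yuTuy ⇒ yuzTzuy ⇒ yuzzTzzuy ⇒ yuzzuTuzzuy ⇒ yuzzuzTzuzzuy ⇒ yuzzuzzTzzuzzuy ⇒ yuzzuzzzzuzzuy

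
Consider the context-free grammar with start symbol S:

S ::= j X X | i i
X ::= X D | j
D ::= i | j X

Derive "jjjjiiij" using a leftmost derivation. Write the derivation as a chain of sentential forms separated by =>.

S => jXX => jXDX => jXDDX => jXDDDX => jXDDDDX => jjDDDDX => jjjXDDDX => jjjjDDDX => jjjjiDDX => jjjjiiDX => jjjjiiiX => jjjjiiij

S => jXX   [S ::= j X X]
jXX => jXDX   [X ::= X D]
jXDX => jXDDX   [X ::= X D]
jXDDX => jXDDDX   [X ::= X D]
jXDDDX => jXDDDDX   [X ::= X D]
jXDDDDX => jjDDDDX   [X ::= j]
jjDDDDX => jjjXDDDX   [D ::= j X]
jjjXDDDX => jjjjDDDX   [X ::= j]
jjjjDDDX => jjjjiDDX   [D ::= i]
jjjjiDDX => jjjjiiDX   [D ::= i]
jjjjiiDX => jjjjiiiX   [D ::= i]
jjjjiiiX => jjjjiiij   [X ::= j]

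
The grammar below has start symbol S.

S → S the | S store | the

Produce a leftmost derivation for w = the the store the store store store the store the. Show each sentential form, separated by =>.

S => S the   [S → S the]
S the => S store the   [S → S store]
S store the => S the store the   [S → S the]
S the store the => S store the store the   [S → S store]
S store the store the => S store store the store the   [S → S store]
S store store the store the => S store store store the store the   [S → S store]
S store store store the store the => S the store store store the store the   [S → S the]
S the store store store the store the => S store the store store store the store the   [S → S store]
S store the store store store the store the => S the store the store store store the store the   [S → S the]
S the store the store store store the store the => the the store the store store store the store the   [S → the]

S => S the => S store the => S the store the => S store the store the => S store store the store the => S store store store the store the => S the store store store the store the => S store the store store store the store the => S the store the store store store the store the => the the store the store store store the store the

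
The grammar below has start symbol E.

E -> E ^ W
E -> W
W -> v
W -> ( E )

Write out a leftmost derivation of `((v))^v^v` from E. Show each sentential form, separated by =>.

E => E^W   [E -> E ^ W]
E^W => E^W^W   [E -> E ^ W]
E^W^W => W^W^W   [E -> W]
W^W^W => (E)^W^W   [W -> ( E )]
(E)^W^W => (W)^W^W   [E -> W]
(W)^W^W => ((E))^W^W   [W -> ( E )]
((E))^W^W => ((W))^W^W   [E -> W]
((W))^W^W => ((v))^W^W   [W -> v]
((v))^W^W => ((v))^v^W   [W -> v]
((v))^v^W => ((v))^v^v   [W -> v]

E=>E^W=>E^W^W=>W^W^W=>(E)^W^W=>(W)^W^W=>((E))^W^W=>((W))^W^W=>((v))^W^W=>((v))^v^W=>((v))^v^v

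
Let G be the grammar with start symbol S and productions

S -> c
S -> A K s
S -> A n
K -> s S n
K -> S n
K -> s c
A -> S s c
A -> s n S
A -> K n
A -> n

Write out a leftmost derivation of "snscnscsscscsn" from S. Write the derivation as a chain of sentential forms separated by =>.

S => An   [S -> A n]
An => snSn   [A -> s n S]
snSn => snAKsn   [S -> A K s]
snAKsn => snSscKsn   [A -> S s c]
snSscKsn => snAKsscKsn   [S -> A K s]
snAKsscKsn => snKnKsscKsn   [A -> K n]
snKnKsscKsn => snscnKsscKsn   [K -> s c]
snscnKsscKsn => snscnscsscKsn   [K -> s c]
snscnscsscKsn => snscnscsscscsn   [K -> s c]

S => An => snSn => snAKsn => snSscKsn => snAKsscKsn => snKnKsscKsn => snscnKsscKsn => snscnscsscKsn => snscnscsscscsn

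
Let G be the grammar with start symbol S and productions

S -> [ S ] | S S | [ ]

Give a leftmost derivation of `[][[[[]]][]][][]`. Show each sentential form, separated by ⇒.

S ⇒ SS ⇒ []S ⇒ []SS ⇒ []SSS ⇒ [][S]SS ⇒ [][SS]SS ⇒ [][[S]S]SS ⇒ [][[[S]]S]SS ⇒ [][[[[]]]S]SS ⇒ [][[[[]]][]]SS ⇒ [][[[[]]][]][]S ⇒ [][[[[]]][]][][]

S ⇒ SS   [S -> S S]
SS ⇒ []S   [S -> [ ]]
[]S ⇒ []SS   [S -> S S]
[]SS ⇒ []SSS   [S -> S S]
[]SSS ⇒ [][S]SS   [S -> [ S ]]
[][S]SS ⇒ [][SS]SS   [S -> S S]
[][SS]SS ⇒ [][[S]S]SS   [S -> [ S ]]
[][[S]S]SS ⇒ [][[[S]]S]SS   [S -> [ S ]]
[][[[S]]S]SS ⇒ [][[[[]]]S]SS   [S -> [ ]]
[][[[[]]]S]SS ⇒ [][[[[]]][]]SS   [S -> [ ]]
[][[[[]]][]]SS ⇒ [][[[[]]][]][]S   [S -> [ ]]
[][[[[]]][]][]S ⇒ [][[[[]]][]][][]   [S -> [ ]]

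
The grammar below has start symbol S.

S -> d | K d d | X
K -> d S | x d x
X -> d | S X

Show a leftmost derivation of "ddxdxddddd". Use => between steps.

S => X => SX => dX => dSX => dKddX => ddSddX => ddKddddX => ddxdxddddX => ddxdxddddd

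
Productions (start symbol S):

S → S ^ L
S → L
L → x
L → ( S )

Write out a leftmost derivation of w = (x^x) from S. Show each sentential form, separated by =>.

S => L   [S → L]
L => (S)   [L → ( S )]
(S) => (S^L)   [S → S ^ L]
(S^L) => (L^L)   [S → L]
(L^L) => (x^L)   [L → x]
(x^L) => (x^x)   [L → x]

S => L => (S) => (S^L) => (L^L) => (x^L) => (x^x)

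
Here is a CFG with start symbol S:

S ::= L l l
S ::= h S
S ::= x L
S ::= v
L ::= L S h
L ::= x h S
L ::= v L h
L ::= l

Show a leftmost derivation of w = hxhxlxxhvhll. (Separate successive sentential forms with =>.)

S=>hS=>hLll=>hLShll=>hxhSShll=>hxhxLShll=>hxhxlShll=>hxhxlxLhll=>hxhxlxxhShll=>hxhxlxxhvhll

S => hS   [S ::= h S]
hS => hLll   [S ::= L l l]
hLll => hLShll   [L ::= L S h]
hLShll => hxhSShll   [L ::= x h S]
hxhSShll => hxhxLShll   [S ::= x L]
hxhxLShll => hxhxlShll   [L ::= l]
hxhxlShll => hxhxlxLhll   [S ::= x L]
hxhxlxLhll => hxhxlxxhShll   [L ::= x h S]
hxhxlxxhShll => hxhxlxxhvhll   [S ::= v]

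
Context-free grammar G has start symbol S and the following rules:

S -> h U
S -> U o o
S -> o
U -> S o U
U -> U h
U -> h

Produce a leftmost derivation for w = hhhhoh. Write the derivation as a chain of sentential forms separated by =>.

S => hU => hSoU => hhUoU => hhUhoU => hhhhoU => hhhhoh

S => hU   [S -> h U]
hU => hSoU   [U -> S o U]
hSoU => hhUoU   [S -> h U]
hhUoU => hhUhoU   [U -> U h]
hhUhoU => hhhhoU   [U -> h]
hhhhoU => hhhhoh   [U -> h]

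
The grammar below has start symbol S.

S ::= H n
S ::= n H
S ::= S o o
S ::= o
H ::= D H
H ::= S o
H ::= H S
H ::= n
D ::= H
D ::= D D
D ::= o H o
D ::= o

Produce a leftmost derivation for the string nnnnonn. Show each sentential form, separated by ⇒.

S ⇒ nH ⇒ nHS ⇒ nnS ⇒ nnHn ⇒ nnDHn ⇒ nnHHn ⇒ nnSoHn ⇒ nnnHoHn ⇒ nnnnoHn ⇒ nnnnonn

S ⇒ nH   [S ::= n H]
nH ⇒ nHS   [H ::= H S]
nHS ⇒ nnS   [H ::= n]
nnS ⇒ nnHn   [S ::= H n]
nnHn ⇒ nnDHn   [H ::= D H]
nnDHn ⇒ nnHHn   [D ::= H]
nnHHn ⇒ nnSoHn   [H ::= S o]
nnSoHn ⇒ nnnHoHn   [S ::= n H]
nnnHoHn ⇒ nnnnoHn   [H ::= n]
nnnnoHn ⇒ nnnnonn   [H ::= n]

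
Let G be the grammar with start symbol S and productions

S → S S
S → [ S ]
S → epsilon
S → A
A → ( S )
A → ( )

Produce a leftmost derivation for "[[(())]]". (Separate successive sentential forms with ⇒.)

S ⇒ [S]   [S → [ S ]]
[S] ⇒ [[S]]   [S → [ S ]]
[[S]] ⇒ [[A]]   [S → A]
[[A]] ⇒ [[(S)]]   [A → ( S )]
[[(S)]] ⇒ [[(A)]]   [S → A]
[[(A)]] ⇒ [[(())]]   [A → ( )]

S ⇒ [S] ⇒ [[S]] ⇒ [[A]] ⇒ [[(S)]] ⇒ [[(A)]] ⇒ [[(())]]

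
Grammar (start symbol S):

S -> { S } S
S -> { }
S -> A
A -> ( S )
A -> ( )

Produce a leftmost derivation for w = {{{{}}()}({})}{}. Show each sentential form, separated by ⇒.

S ⇒ {S}S ⇒ {{S}S}S ⇒ {{{S}S}S}S ⇒ {{{{}}S}S}S ⇒ {{{{}}A}S}S ⇒ {{{{}}()}S}S ⇒ {{{{}}()}A}S ⇒ {{{{}}()}(S)}S ⇒ {{{{}}()}({})}S ⇒ {{{{}}()}({})}{}

S ⇒ {S}S   [S -> { S } S]
{S}S ⇒ {{S}S}S   [S -> { S } S]
{{S}S}S ⇒ {{{S}S}S}S   [S -> { S } S]
{{{S}S}S}S ⇒ {{{{}}S}S}S   [S -> { }]
{{{{}}S}S}S ⇒ {{{{}}A}S}S   [S -> A]
{{{{}}A}S}S ⇒ {{{{}}()}S}S   [A -> ( )]
{{{{}}()}S}S ⇒ {{{{}}()}A}S   [S -> A]
{{{{}}()}A}S ⇒ {{{{}}()}(S)}S   [A -> ( S )]
{{{{}}()}(S)}S ⇒ {{{{}}()}({})}S   [S -> { }]
{{{{}}()}({})}S ⇒ {{{{}}()}({})}{}   [S -> { }]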